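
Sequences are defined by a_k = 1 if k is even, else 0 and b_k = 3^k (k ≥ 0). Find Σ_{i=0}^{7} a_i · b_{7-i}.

2460

This is [x^7] in the product of the two ordinary generating functions.
Σ = 1·2187 + 0·729 + 1·243 + 0·81 + 1·27 + 0·9 + 1·3 + 0·1 = 2460.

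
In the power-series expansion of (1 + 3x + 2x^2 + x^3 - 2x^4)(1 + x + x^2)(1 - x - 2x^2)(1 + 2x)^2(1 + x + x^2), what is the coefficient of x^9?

-24

(1 + 3x + 2x^2 + x^3 - 2x^4) has coefficients 1,3,2,1,-2 for degrees 0…4.
(1 + x + x^2) has coefficients 1,1,1,0,0,0,0,0,0,0 for degrees 0…9.
Multiplying by (1 - x - 2x^2) gives running coefficients 1,0,-2,-3,-2,0,0,0,0,0 for degrees 0…9.
Multiplying by (1 + 2x)^2 gives running coefficients 1,4,2,-11,-22,-20,-8,0,0,0 for degrees 0…9.
Finally multiplying by (1 + x + x^2), the product of all factors after the first has coefficients 1,5,7,-5,-31,-53,-50,-28,-8,0 for degrees 0…9.
[x^9] = 1·0 + 3·(-8) + 2·(-28) + 1·(-50) − 2·(-53) = -24.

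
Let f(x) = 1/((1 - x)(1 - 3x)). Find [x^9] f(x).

29524

The denominator gives the recurrence a_n = 4a_(n−1) − 3a_(n−2) for n ≥ 2; the numerator fixes a_0 = 1, a_1 = 4.
Iterating: 1, 4, 13, 40, 121, 364, 1093, 3280, 9841, 29524, so a_9 = 29524.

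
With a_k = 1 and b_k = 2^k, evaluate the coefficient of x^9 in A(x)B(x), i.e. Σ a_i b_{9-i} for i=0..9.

1023

This is [x^9] in the product of the two ordinary generating functions.
Σ = 1·512 + 1·256 + 1·128 + 1·64 + 1·32 + 1·16 + 1·8 + 1·4 + 1·2 + 1·1 = 1023.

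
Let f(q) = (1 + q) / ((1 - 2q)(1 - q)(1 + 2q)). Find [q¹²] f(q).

6826

Partial fractions give a closed form: a_n = (3/2)·2^n + (-2/3)·1^n + (1/6)·(-2)^n.
At n = 12: a_12 = 6826.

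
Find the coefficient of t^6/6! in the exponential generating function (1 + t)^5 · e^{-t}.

The EGF product rule gives c_6 = Σ_{k_1+k_2=6} C(6; k_1,k_2) · ∏ g_i(k_i), where (1+t)^5 gives the falling factorial (5)_k; e^{-t} gives (-1)^k.
g_1(k) for k = 0…6: 1, 5, 20, 60, 120, 120, 0.
g_2(k) for k = 0…6: 1, -1, 1, -1, 1, -1, 1.
c_6 = Σ_k C(6,k)·g_1(k)·g_2(6−k) = 1·1·1 + 6·5·(-1) + 15·20·1 + 20·60·(-1) + 15·120·1 + 6·120·(-1) = 1 − 30 + 300 − 1200 + 1800 − 720 = 151.

151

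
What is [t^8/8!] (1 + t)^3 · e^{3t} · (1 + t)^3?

The EGF product rule gives c_8 = Σ_{k_1+k_2+k_3=8} C(8; k_1,k_2,k_3) · ∏ g_i(k_i), where (1+t)^3 gives the falling factorial (3)_k; e^{3t} gives (3)^k; (1+t)^3 gives the falling factorial (3)_k.
g_1(k) for k = 0…8: 1, 3, 6, 6, 0, 0, 0, 0, 0.
g_2(k) for k = 0…8: 1, 3, 9, 27, 81, 243, 729, 2187, 6561.
g_3(k) for k = 0…8: 1, 3, 6, 6, 0, 0, 0, 0, 0.
First combine the last two factors: h(k) = Σ_j C(k,j)·g_2(j)·g_3(k−j) for k = 0…8: 1, 6, 33, 168, 801, 3618, 15633, 65124, 263169.
c_8 = Σ_k C(8,k)·g_1(k)·h(8−k) = 1·1·263169 + 8·3·65124 + 28·6·15633 + 56·6·3618 = 263169 + 1562976 + 2626344 + 1215648 = 5668137.

5668137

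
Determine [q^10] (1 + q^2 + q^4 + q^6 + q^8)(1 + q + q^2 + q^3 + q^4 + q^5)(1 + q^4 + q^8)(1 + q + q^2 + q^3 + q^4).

31

(1 + q^2 + q^4 + q^6 + q^8) has coefficients 1,0,1,0,1,0,1,0,1 for degrees 0…8.
(1 + q + q^2 + q^3 + q^4 + q^5) has coefficients 1,1,1,1,1,1,0,0,0,0,0 for degrees 0…10.
Multiplying by (1 + q^4 + q^8) gives running coefficients 1,1,1,1,2,2,1,1,2,2,1 for degrees 0…10.
Finally multiplying by (1 + q + q^2 + q^3 + q^4), the product of all factors after the first has coefficients 1,2,3,4,6,7,7,7,8,8,7 for degrees 0…10.
[q^10] = 1·7 + 1·8 + 1·7 + 1·6 + 1·3 = 31.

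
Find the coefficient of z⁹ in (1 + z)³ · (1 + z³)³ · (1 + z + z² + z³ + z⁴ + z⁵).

46

(1 + z)³ has coefficients 1,3,3,1 for degrees 0…3.
(1 + z³)³ has coefficients 1,0,0,3,0,0,3,0,0,1 for degrees 0…9.
Finally multiplying by (1 + z + z² + z³ + z⁴ + z⁵), the product of all factors after the first has coefficients 1,1,1,4,4,4,6,6,6,4 for degrees 0…9.
[z⁹] = 1·4 + 3·6 + 3·6 + 1·6 = 46.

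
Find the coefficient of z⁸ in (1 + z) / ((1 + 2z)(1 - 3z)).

The denominator gives the recurrence a_n = a_(n−1) + 6a_(n−2) for n ≥ 3; the numerator fixes a_0 = 1, a_1 = 2, a_2 = 8.
Iterating: 1, 2, 8, 20, 68, 188, 596, 1724, 5300, so a_8 = 5300.

5300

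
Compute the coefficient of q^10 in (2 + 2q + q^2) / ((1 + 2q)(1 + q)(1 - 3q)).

74835

Partial fractions give a closed form: a_n = (1)·(-2)^n + (-1/4)·(-1)^n + (5/4)·3^n.
At n = 10: a_10 = 74835.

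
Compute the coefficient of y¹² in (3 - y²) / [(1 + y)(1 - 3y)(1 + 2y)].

699884

The denominator gives the recurrence a_n = 7a_(n−2) + 6a_(n−3) for n ≥ 3; the numerator fixes a_0 = 3, a_1 = 0, a_2 = 20.
Iterating: 3, 0, 20, 18, 140, 246, 1088, 2562, 9092, 24462, 79016, 225786, 699884, so a_12 = 699884.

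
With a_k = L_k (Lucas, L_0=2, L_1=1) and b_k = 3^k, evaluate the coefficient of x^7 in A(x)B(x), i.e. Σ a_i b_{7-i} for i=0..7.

The convolution is the t^7 coefficient of A(t)B(t).
Σ = 2·2187 + 1·729 + 3·243 + 4·81 + 7·27 + 11·9 + 18·3 + 29·1 = 6527.

6527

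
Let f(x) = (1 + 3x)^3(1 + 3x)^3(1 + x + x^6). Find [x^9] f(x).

(1 + 3x)^3 has coefficients 1,9,27,27 for degrees 0…3.
(1 + 3x)^3 has coefficients 1,9,27,27,0,0,0,0,0,0 for degrees 0…9.
Finally multiplying by (1 + x + x^6), the product of all factors after the first has coefficients 1,10,36,54,27,0,1,9,27,27 for degrees 0…9.
[x^9] = 1·27 + 9·27 + 27·9 + 27·1 = 540.

540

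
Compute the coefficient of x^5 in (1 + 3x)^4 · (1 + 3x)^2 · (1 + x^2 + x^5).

(1 + 3x)^4 has coefficients 1,12,54,108,81 for degrees 0…4.
(1 + 3x)^2 has coefficients 1,6,9,0,0,0 for degrees 0…5.
Finally multiplying by (1 + x^2 + x^5), the product of all factors after the first has coefficients 1,6,10,6,9,1 for degrees 0…5.
[x^5] = 1·1 + 12·9 + 54·6 + 108·10 + 81·6 = 1999.

1999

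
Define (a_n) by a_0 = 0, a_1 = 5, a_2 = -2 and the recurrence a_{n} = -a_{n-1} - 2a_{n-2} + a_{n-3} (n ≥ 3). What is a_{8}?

The ordinary generating function has denominator 1 + x + 2x^2 - x^3.
Iterating the recurrence: a_0,…,a_{8} = 0, 5, -2, -8, 17, -3, -39, 62, 13.

13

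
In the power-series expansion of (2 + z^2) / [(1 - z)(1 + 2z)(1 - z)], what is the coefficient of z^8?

265

The denominator gives the recurrence a_n = 3a_(n−2) − 2a_(n−3) for n ≥ 3; the numerator fixes a_0 = 2, a_1 = 0, a_2 = 7.
Iterating: 2, 0, 7, -4, 21, -26, 71, -120, 265, so a_8 = 265.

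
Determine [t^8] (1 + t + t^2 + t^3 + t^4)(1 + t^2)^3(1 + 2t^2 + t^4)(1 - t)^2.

10

(1 + t + t^2 + t^3 + t^4) has coefficients 1,1,1,1,1 for degrees 0…4.
(1 + t^2)^3 has coefficients 1,0,3,0,3,0,1,0,0 for degrees 0…8.
Multiplying by (1 + 2t^2 + t^4) gives running coefficients 1,0,5,0,10,0,10,0,5 for degrees 0…8.
Finally multiplying by (1 - t)^2, the product of all factors after the first has coefficients 1,-2,6,-10,15,-20,20,-20,15 for degrees 0…8.
[t^8] = 1·15 + 1·(-20) + 1·20 + 1·(-20) + 1·15 = 10.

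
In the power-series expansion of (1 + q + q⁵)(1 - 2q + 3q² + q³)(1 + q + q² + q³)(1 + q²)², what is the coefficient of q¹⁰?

(1 + q + q⁵) has coefficients 1,1,0,0,0,1 for degrees 0…5.
(1 - 2q + 3q² + q³) has coefficients 1,-2,3,1,0,0,0,0,0,0,0 for degrees 0…10.
Multiplying by (1 + q + q² + q³) gives running coefficients 1,-1,2,3,2,4,1,0,0,0,0 for degrees 0…10.
Finally multiplying by (1 + q²)², the product of all factors after the first has coefficients 1,-1,4,1,7,9,7,11,4,4,1 for degrees 0…10.
[q¹⁰] = 1·1 + 1·4 + 1·9 = 14.

14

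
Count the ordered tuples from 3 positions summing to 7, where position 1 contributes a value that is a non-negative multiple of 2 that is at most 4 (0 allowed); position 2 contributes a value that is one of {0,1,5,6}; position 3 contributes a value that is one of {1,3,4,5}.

4

The generating function for the choices is (1 + x^2 + x^4)·(1 + x + x^5 + x^6)·(x + x^3 + x^4 + x^5); the count is [x^7].
(1 + x^2 + x^4) has coefficients 1,0,1,0,1 for degrees 0…4.
(1 + x + x^5 + x^6) has coefficients 1,1,0,0,0,1,1,0 for degrees 0…7.
Finally multiplying by (x + x^3 + x^4 + x^5), the product of all factors after the first has coefficients 0,1,1,1,2,2,2,1 for degrees 0…7.
[x^7] = 1·1 + 1·2 + 1·1 = 4.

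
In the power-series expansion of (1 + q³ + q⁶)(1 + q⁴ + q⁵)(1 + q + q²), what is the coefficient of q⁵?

(1 + q³ + q⁶) has coefficients 1,0,0,1,0,0 for degrees 0…5.
(1 + q⁴ + q⁵) has coefficients 1,0,0,0,1,1 for degrees 0…5.
Finally multiplying by (1 + q + q²), the product of all factors after the first has coefficients 1,1,1,0,1,2 for degrees 0…5.
[q⁵] = 1·2 + 1·1 = 3.

3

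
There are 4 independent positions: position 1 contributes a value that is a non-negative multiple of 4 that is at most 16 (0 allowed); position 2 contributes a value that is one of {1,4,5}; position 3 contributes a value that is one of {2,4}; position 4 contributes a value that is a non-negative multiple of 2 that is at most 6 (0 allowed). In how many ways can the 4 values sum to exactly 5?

2

The generating function for the choices is (1 + t^4 + t^8 + t^12 + t^16)·(t + t^4 + t^5)·(t^2 + t^4)·(1 + t^2 + t^4 + t^6); the count is [t^5].
(1 + t^4 + t^8 + t^12 + t^16) has coefficients 1,0,0,0,1,0 for degrees 0…5.
(t + t^4 + t^5) has coefficients 0,1,0,0,1,1 for degrees 0…5.
Multiplying by (t^2 + t^4) gives running coefficients 0,0,0,1,0,1 for degrees 0…5.
Finally multiplying by (1 + t^2 + t^4 + t^6), the product of all factors after the first has coefficients 0,0,0,1,0,2 for degrees 0…5.
[t^5] = 1·2 + 1·0 = 2.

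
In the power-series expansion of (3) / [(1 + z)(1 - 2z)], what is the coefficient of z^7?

Partial fractions give a closed form: a_n = (1)·(-1)^n + (2)·2^n.
At n = 7: a_7 = 255.

255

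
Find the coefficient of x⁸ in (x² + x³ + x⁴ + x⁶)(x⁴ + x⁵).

(x² + x³ + x⁴ + x⁶) has coefficients 0,0,1,1,1,0,1 for degrees 0…6.
(x⁴ + x⁵) has coefficients 0,0,0,0,1,1,0,0,0 for degrees 0…8.
[x⁸] = 1·0 + 1·1 + 1·1 + 1·0 = 2.

2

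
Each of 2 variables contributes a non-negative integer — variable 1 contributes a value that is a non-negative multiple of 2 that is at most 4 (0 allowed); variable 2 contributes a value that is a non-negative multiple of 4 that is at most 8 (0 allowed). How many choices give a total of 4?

2

The generating function for the choices is (1 + q^2 + q^4)·(1 + q^4 + q^8); the count is [q^4].
(1 + q^2 + q^4) has coefficients 1,0,1,0,1 for degrees 0…4.
(1 + q^4 + q^8) has coefficients 1,0,0,0,1 for degrees 0…4.
[q^4] = 1·1 + 1·0 + 1·1 = 2.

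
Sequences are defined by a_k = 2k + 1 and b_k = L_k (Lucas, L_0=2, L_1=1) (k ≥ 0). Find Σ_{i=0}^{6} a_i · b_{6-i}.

178

The convolution is the x^6 coefficient of A(x)B(x).
Σ = 1·18 + 3·11 + 5·7 + 7·4 + 9·3 + 11·1 + 13·2 = 178.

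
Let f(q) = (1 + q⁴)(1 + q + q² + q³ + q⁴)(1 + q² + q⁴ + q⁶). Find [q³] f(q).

2

(1 + q⁴) has coefficients 1,0,0,0 for degrees 0…3.
(1 + q + q² + q³ + q⁴) has coefficients 1,1,1,1 for degrees 0…3.
Finally multiplying by (1 + q² + q⁴ + q⁶), the product of all factors after the first has coefficients 1,1,2,2 for degrees 0…3.
[q³] = 1·2 = 2.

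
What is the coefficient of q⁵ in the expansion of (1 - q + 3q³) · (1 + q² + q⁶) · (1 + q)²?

5

(1 - q + 3q³) has coefficients 1,-1,0,3 for degrees 0…3.
(1 + q² + q⁶) has coefficients 1,0,1,0,0,0 for degrees 0…5.
Finally multiplying by (1 + q)², the product of all factors after the first has coefficients 1,2,2,2,1,0 for degrees 0…5.
[q⁵] = 1·0 − 1·1 + 3·2 = 5.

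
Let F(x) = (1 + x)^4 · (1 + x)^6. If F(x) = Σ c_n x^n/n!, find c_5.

30240

The EGF product rule gives c_5 = Σ_{k_1+k_2=5} C(5; k_1,k_2) · ∏ g_i(k_i), where (1+x)^4 gives the falling factorial (4)_k; (1+x)^6 gives the falling factorial (6)_k.
g_1(k) for k = 0…5: 1, 4, 12, 24, 24, 0.
g_2(k) for k = 0…5: 1, 6, 30, 120, 360, 720.
c_5 = Σ_k C(5,k)·g_1(k)·g_2(5−k) = 1·1·720 + 5·4·360 + 10·12·120 + 10·24·30 + 5·24·6 = 720 + 7200 + 14400 + 7200 + 720 = 30240.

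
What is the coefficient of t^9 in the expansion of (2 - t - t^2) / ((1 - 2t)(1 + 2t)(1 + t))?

Partial fractions give a closed form: a_n = (5/12)·2^n + (9/4)·(-2)^n + (-2/3)·(-1)^n.
At n = 9: a_9 = -938.

-938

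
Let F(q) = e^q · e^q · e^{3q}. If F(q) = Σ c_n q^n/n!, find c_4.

625

The EGF product rule gives c_4 = Σ_{k_1+k_2+k_3=4} C(4; k_1,k_2,k_3) · ∏ g_i(k_i), where e^q gives (1)^k; e^q gives (1)^k; e^{3q} gives (3)^k.
g_1(k) for k = 0…4: 1, 1, 1, 1, 1.
g_2(k) for k = 0…4: 1, 1, 1, 1, 1.
g_3(k) for k = 0…4: 1, 3, 9, 27, 81.
First combine the last two factors: h(k) = Σ_j C(k,j)·g_2(j)·g_3(k−j) for k = 0…4: 1, 4, 16, 64, 256.
c_4 = Σ_k C(4,k)·g_1(k)·h(4−k) = 1·1·256 + 4·1·64 + 6·1·16 + 4·1·4 + 1·1·1 = 256 + 256 + 96 + 16 + 1 = 625.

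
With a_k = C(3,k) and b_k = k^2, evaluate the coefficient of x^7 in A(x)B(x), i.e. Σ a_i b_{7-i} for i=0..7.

The convolution is the t^7 coefficient of A(t)B(t).
Σ = 1·49 + 3·36 + 3·25 + 1·16 + 0·9 + 0·4 + 0·1 + 0·0 = 248.

248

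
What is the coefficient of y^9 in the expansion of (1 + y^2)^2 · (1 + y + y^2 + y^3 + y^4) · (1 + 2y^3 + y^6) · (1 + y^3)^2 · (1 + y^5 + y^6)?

(1 + y^2)^2 has coefficients 1,0,2,0,1 for degrees 0…4.
(1 + y + y^2 + y^3 + y^4) has coefficients 1,1,1,1,1,0,0,0,0,0 for degrees 0…9.
Multiplying by (1 + 2y^3 + y^6) gives running coefficients 1,1,1,3,3,2,3,3,1,1 for degrees 0…9.
Multiplying by (1 + y^3)^2 gives running coefficients 1,1,1,5,5,4,10,10,6,10 for degrees 0…9.
Finally multiplying by (1 + y^5 + y^6), the product of all factors after the first has coefficients 1,1,1,5,5,5,12,12,12,20 for degrees 0…9.
[y^9] = 1·20 + 2·12 + 1·5 = 49.

49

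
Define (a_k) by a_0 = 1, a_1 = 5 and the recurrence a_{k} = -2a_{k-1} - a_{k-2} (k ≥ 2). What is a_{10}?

-59

The ordinary generating function has denominator 1 + 2z + z^2.
Iterating the recurrence: a_0,…,a_{10} = 1, 5, -11, 17, -23, 29, -35, 41, -47, 53, -59.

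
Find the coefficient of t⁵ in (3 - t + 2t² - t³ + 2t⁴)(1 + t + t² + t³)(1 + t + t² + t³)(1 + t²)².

(3 - t + 2t² - t³ + 2t⁴) has coefficients 3,-1,2,-1,2 for degrees 0…4.
(1 + t + t² + t³) has coefficients 1,1,1,1,0,0 for degrees 0…5.
Multiplying by (1 + t + t² + t³) gives running coefficients 1,2,3,4,3,2 for degrees 0…5.
Finally multiplying by (1 + t²)², the product of all factors after the first has coefficients 1,2,5,8,10,12 for degrees 0…5.
[t⁵] = 3·12 − 1·10 + 2·8 − 1·5 + 2·2 = 41.

41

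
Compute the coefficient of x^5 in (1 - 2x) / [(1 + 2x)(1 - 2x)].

-32

The denominator gives the recurrence a_n = 4a_(n−2) for n ≥ 2; the numerator fixes a_0 = 1, a_1 = -2.
Iterating: 1, -2, 4, -8, 16, -32, so a_5 = -32.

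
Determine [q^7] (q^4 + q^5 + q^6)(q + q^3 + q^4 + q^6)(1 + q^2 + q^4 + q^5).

(q^4 + q^5 + q^6) has coefficients 0,0,0,0,1,1,1 for degrees 0…6.
(q + q^3 + q^4 + q^6) has coefficients 0,1,0,1,1,0,1,0 for degrees 0…7.
Finally multiplying by (1 + q^2 + q^4 + q^5), the product of all factors after the first has coefficients 0,1,0,2,1,2,3,1 for degrees 0…7.
[q^7] = 1·2 + 1·0 + 1·1 = 3.

3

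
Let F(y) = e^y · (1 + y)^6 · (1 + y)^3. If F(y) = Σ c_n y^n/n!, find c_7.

1047376

The EGF product rule gives c_7 = Σ_{k_1+k_2+k_3=7} C(7; k_1,k_2,k_3) · ∏ g_i(k_i), where e^y gives (1)^k; (1+y)^6 gives the falling factorial (6)_k; (1+y)^3 gives the falling factorial (3)_k.
g_1(k) for k = 0…7: 1, 1, 1, 1, 1, 1, 1, 1.
g_2(k) for k = 0…7: 1, 6, 30, 120, 360, 720, 720, 0.
g_3(k) for k = 0…7: 1, 3, 6, 6, 0, 0, 0, 0.
First combine the last two factors: h(k) = Σ_j C(k,j)·g_2(j)·g_3(k−j) for k = 0…7: 1, 9, 72, 504, 3024, 15120, 60480, 181440.
c_7 = Σ_k C(7,k)·g_1(k)·h(7−k) = 1·1·181440 + 7·1·60480 + 21·1·15120 + 35·1·3024 + 35·1·504 + 21·1·72 + 7·1·9 + 1·1·1 = 181440 + 423360 + 317520 + 105840 + 17640 + 1512 + 63 + 1 = 1047376.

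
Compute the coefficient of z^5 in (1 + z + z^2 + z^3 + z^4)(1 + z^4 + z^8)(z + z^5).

(1 + z + z^2 + z^3 + z^4) has coefficients 1,1,1,1,1 for degrees 0…4.
(1 + z^4 + z^8) has coefficients 1,0,0,0,1,0 for degrees 0…5.
Finally multiplying by (z + z^5), the product of all factors after the first has coefficients 0,1,0,0,0,2 for degrees 0…5.
[z^5] = 1·2 + 1·0 + 1·0 + 1·0 + 1·1 = 3.

3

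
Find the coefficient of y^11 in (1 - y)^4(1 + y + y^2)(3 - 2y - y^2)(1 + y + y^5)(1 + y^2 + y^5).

(1 - y)^4 has coefficients 1,-4,6,-4,1 for degrees 0…4.
(1 + y + y^2) has coefficients 1,1,1,0,0,0,0,0,0,0,0,0 for degrees 0…11.
Multiplying by (3 - 2y - y^2) gives running coefficients 3,1,0,-3,-1,0,0,0,0,0,0,0 for degrees 0…11.
Multiplying by (1 + y + y^5) gives running coefficients 3,4,1,-3,-4,2,1,0,-3,-1,0,0 for degrees 0…11.
Finally multiplying by (1 + y^2 + y^5), the product of all factors after the first has coefficients 3,4,4,1,-3,2,1,3,-5,-5,-1,0 for degrees 0…11.
[y^11] = 1·0 − 4·(-1) + 6·(-5) − 4·(-5) + 1·3 = -3.

-3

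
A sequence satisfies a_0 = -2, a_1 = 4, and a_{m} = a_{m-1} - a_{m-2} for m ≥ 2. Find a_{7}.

4

The ordinary generating function has denominator 1 - q + q^2.
Iterating the recurrence: a_0,…,a_{7} = -2, 4, 6, 2, -4, -6, -2, 4.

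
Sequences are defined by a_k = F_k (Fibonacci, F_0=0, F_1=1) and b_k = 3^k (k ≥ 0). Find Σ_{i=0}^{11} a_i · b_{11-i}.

Write out a_i and b_{11-i} for i = 0,…,11 and sum the products.
Σ = 0·177147 + 1·59049 + 1·19683 + 2·6561 + 3·2187 + 5·729 + 8·243 + 13·81 + 21·27 + 34·9 + 55·3 + 89·1 = 106184.

106184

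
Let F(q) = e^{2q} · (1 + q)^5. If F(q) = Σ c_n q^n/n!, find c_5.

5752

The EGF product rule gives c_5 = Σ_{k_1+k_2=5} C(5; k_1,k_2) · ∏ g_i(k_i), where e^{2q} gives (2)^k; (1+q)^5 gives the falling factorial (5)_k.
g_1(k) for k = 0…5: 1, 2, 4, 8, 16, 32.
g_2(k) for k = 0…5: 1, 5, 20, 60, 120, 120.
c_5 = Σ_k C(5,k)·g_1(k)·g_2(5−k) = 1·1·120 + 5·2·120 + 10·4·60 + 10·8·20 + 5·16·5 + 1·32·1 = 120 + 1200 + 2400 + 1600 + 400 + 32 = 5752.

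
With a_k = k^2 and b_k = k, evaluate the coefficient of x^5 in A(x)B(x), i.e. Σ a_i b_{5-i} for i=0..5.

50

Write out a_i and b_{5-i} for i = 0,…,5 and sum the products.
Σ = 0·5 + 1·4 + 4·3 + 9·2 + 16·1 + 25·0 = 50.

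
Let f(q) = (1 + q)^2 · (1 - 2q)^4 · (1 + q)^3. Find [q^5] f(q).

(1 + q)^2 has coefficients 1,2,1 for degrees 0…2.
(1 - 2q)^4 has coefficients 1,-8,24,-32,16,0 for degrees 0…5.
Finally multiplying by (1 + q)^3, the product of all factors after the first has coefficients 1,-5,3,17,-16,-24 for degrees 0…5.
[q^5] = 1·(-24) + 2·(-16) + 1·17 = -39.

-39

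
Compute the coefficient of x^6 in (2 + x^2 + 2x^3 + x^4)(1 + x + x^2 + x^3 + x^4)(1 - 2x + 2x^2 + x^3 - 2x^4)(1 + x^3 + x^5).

10

(2 + x^2 + 2x^3 + x^4) has coefficients 2,0,1,2,1 for degrees 0…4.
(1 + x + x^2 + x^3 + x^4) has coefficients 1,1,1,1,1,0,0 for degrees 0…6.
Multiplying by (1 - 2x + 2x^2 + x^3 - 2x^4) gives running coefficients 1,-1,1,2,0,-1,1 for degrees 0…6.
Finally multiplying by (1 + x^3 + x^5), the product of all factors after the first has coefficients 1,-1,1,3,-1,1,2 for degrees 0…6.
[x^6] = 2·2 + 1·(-1) + 2·3 + 1·1 = 10.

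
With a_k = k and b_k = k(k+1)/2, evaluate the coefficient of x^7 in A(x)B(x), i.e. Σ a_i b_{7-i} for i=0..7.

This is [x^7] in the product of the two ordinary generating functions.
Σ = 0·28 + 1·21 + 2·15 + 3·10 + 4·6 + 5·3 + 6·1 + 7·0 = 126.

126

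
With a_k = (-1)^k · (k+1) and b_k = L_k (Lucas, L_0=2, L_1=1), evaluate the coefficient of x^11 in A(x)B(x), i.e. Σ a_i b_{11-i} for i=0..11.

The convolution is the t^11 coefficient of A(t)B(t).
Σ = 1·199 − 2·123 + 3·76 − 4·47 + 5·29 − 6·18 + 7·11 − 8·7 + 9·4 − 10·3 + 11·1 − 12·2 = 44.

44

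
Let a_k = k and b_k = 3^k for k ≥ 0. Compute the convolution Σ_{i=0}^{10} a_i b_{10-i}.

44281

The convolution is the t^10 coefficient of A(t)B(t).
Σ = 0·59049 + 1·19683 + 2·6561 + 3·2187 + 4·729 + 5·243 + 6·81 + 7·27 + 8·9 + 9·3 + 10·1 = 44281.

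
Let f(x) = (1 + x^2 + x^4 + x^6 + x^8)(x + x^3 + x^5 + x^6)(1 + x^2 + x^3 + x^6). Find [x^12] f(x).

(1 + x^2 + x^4 + x^6 + x^8) has coefficients 1,0,1,0,1,0,1,0,1 for degrees 0…8.
(x + x^3 + x^5 + x^6) has coefficients 0,1,0,1,0,1,1,0,0,0,0,0,0 for degrees 0…12.
Finally multiplying by (1 + x^2 + x^3 + x^6), the product of all factors after the first has coefficients 0,1,0,2,1,2,2,2,2,2,0,1,1 for degrees 0…12.
[x^12] = 1·1 + 1·0 + 1·2 + 1·2 + 1·1 = 6.

6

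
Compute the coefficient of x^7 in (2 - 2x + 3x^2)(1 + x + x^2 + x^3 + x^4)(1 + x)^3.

15

(2 - 2x + 3x^2) has coefficients 2,-2,3 for degrees 0…2.
(1 + x + x^2 + x^3 + x^4) has coefficients 1,1,1,1,1,0,0,0 for degrees 0…7.
Finally multiplying by (1 + x)^3, the product of all factors after the first has coefficients 1,4,7,8,8,7,4,1 for degrees 0…7.
[x^7] = 2·1 − 2·4 + 3·7 = 15.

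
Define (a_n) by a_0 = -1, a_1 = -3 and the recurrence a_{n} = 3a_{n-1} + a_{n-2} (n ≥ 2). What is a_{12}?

The ordinary generating function has denominator 1 - 3y - y^2.
Iterating the recurrence: a_0,…,a_{12} = -1, -3, -10, -33, -109, -360, -1189, -3927, -12970, -42837, -141481, -467280, -1543321.

-1543321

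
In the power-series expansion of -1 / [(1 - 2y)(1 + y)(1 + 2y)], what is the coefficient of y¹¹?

Partial fractions give a closed form: a_n = (-1/3)·2^n + (1/3)·(-1)^n + (-1)·(-2)^n.
At n = 11: a_11 = 1365.

1365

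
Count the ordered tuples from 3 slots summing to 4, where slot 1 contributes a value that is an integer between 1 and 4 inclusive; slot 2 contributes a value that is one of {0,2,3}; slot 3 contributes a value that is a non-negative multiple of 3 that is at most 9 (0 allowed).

4

The generating function for the choices is (z + z² + z³ + z⁴)·(1 + z² + z³)·(1 + z³ + z⁶ + z⁹); the count is [z⁴].
(z + z² + z³ + z⁴) has coefficients 0,1,1,1,1 for degrees 0…4.
(1 + z² + z³) has coefficients 1,0,1,1,0 for degrees 0…4.
Finally multiplying by (1 + z³ + z⁶ + z⁹), the product of all factors after the first has coefficients 1,0,1,2,0 for degrees 0…4.
[z⁴] = 1·2 + 1·1 + 1·0 + 1·1 = 4.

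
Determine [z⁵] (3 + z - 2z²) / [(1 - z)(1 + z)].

The denominator gives the recurrence a_n = a_(n−2) for n ≥ 3; the numerator fixes a_0 = 3, a_1 = 1, a_2 = 1.
Iterating: 3, 1, 1, 1, 1, 1, so a_5 = 1.

1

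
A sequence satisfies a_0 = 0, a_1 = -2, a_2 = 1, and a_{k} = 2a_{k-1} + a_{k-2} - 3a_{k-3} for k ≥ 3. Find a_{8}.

The ordinary generating function has denominator 1 - 2q - q^2 + 3q^3.
Iterating the recurrence: a_0,…,a_{8} = 0, -2, 1, 0, 7, 11, 29, 48, 92.

92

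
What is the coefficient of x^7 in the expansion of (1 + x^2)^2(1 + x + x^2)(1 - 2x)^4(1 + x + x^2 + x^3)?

-11

(1 + x^2)^2 has coefficients 1,0,2,0,1 for degrees 0…4.
(1 + x + x^2) has coefficients 1,1,1,0,0,0,0,0 for degrees 0…7.
Multiplying by (1 - 2x)^4 gives running coefficients 1,-7,17,-16,8,-16,16,0 for degrees 0…7.
Finally multiplying by (1 + x + x^2 + x^3), the product of all factors after the first has coefficients 1,-6,11,-5,2,-7,-8,8 for degrees 0…7.
[x^7] = 1·8 + 2·(-7) + 1·(-5) = -11.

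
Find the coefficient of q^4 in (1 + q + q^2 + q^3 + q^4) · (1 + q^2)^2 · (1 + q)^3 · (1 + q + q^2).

(1 + q + q^2 + q^3 + q^4) has coefficients 1,1,1,1,1 for degrees 0…4.
(1 + q^2)^2 has coefficients 1,0,2,0,1 for degrees 0…4.
Multiplying by (1 + q)^3 gives running coefficients 1,3,5,7,7 for degrees 0…4.
Finally multiplying by (1 + q + q^2), the product of all factors after the first has coefficients 1,4,9,15,19 for degrees 0…4.
[q^4] = 1·19 + 1·15 + 1·9 + 1·4 + 1·1 = 48.

48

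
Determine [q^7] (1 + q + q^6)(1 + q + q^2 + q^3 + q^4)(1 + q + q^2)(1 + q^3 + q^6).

12

(1 + q + q^6) has coefficients 1,1,0,0,0,0,1 for degrees 0…6.
(1 + q + q^2 + q^3 + q^4) has coefficients 1,1,1,1,1,0,0,0 for degrees 0…7.
Multiplying by (1 + q + q^2) gives running coefficients 1,2,3,3,3,2,1,0 for degrees 0…7.
Finally multiplying by (1 + q^3 + q^6), the product of all factors after the first has coefficients 1,2,3,4,5,5,5,5 for degrees 0…7.
[q^7] = 1·5 + 1·5 + 1·2 = 12.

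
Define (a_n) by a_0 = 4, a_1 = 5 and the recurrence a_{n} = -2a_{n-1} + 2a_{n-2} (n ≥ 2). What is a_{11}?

The ordinary generating function has denominator 1 + 2y - 2y^2.
Iterating the recurrence: a_0,…,a_{11} = 4, 5, -2, 14, -32, 92, -248, 680, -1856, 5072, -13856, 37856.

37856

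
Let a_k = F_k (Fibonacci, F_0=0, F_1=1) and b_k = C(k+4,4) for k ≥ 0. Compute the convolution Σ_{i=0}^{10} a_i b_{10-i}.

Write out a_i and b_{10-i} for i = 0,…,10 and sum the products.
Σ = 0·1001 + 1·715 + 1·495 + 2·330 + 3·210 + 5·126 + 8·70 + 13·35 + 21·15 + 34·5 + 55·1 = 4685.

4685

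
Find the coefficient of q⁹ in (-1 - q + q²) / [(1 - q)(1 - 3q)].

-36085

The denominator gives the recurrence a_n = 4a_(n−1) − 3a_(n−2) for n ≥ 3; the numerator fixes a_0 = -1, a_1 = -5, a_2 = -16.
Iterating: -1, -5, -16, -49, -148, -445, -1336, -4009, -12028, -36085, so a_9 = -36085.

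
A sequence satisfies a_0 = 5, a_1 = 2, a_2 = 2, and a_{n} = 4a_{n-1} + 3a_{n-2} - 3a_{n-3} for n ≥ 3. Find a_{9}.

-10162

The ordinary generating function has denominator 1 - 4x - 3x^2 + 3x^3.
Iterating the recurrence: a_0,…,a_{9} = 5, 2, 2, -1, -4, -25, -109, -499, -2248, -10162.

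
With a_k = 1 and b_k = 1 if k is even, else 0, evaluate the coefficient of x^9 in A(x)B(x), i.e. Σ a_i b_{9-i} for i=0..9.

5

Write out a_i and b_{9-i} for i = 0,…,9 and sum the products.
Σ = 1·0 + 1·1 + 1·0 + 1·1 + 1·0 + 1·1 + 1·0 + 1·1 + 1·0 + 1·1 = 5.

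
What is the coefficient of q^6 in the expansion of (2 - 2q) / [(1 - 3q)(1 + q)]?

Partial fractions give a closed form: a_n = (1)·3^n + (1)·(-1)^n.
At n = 6: a_6 = 730.

730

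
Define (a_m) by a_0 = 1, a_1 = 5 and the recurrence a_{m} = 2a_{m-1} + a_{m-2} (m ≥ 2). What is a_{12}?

75041

The ordinary generating function has denominator 1 - 2z - z^2.
Iterating the recurrence: a_0,…,a_{12} = 1, 5, 11, 27, 65, 157, 379, 915, 2209, 5333, 12875, 31083, 75041.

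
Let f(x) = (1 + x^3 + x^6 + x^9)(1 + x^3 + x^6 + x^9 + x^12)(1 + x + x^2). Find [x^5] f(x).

2

(1 + x^3 + x^6 + x^9) has coefficients 1,0,0,1,0,0 for degrees 0…5.
(1 + x^3 + x^6 + x^9 + x^12) has coefficients 1,0,0,1,0,0 for degrees 0…5.
Finally multiplying by (1 + x + x^2), the product of all factors after the first has coefficients 1,1,1,1,1,1 for degrees 0…5.
[x^5] = 1·1 + 1·1 = 2.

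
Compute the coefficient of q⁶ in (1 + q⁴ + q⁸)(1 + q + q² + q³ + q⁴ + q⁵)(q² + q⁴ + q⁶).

(1 + q⁴ + q⁸) has coefficients 1,0,0,0,1,0,0 for degrees 0…6.
(1 + q + q² + q³ + q⁴ + q⁵) has coefficients 1,1,1,1,1,1,0 for degrees 0…6.
Finally multiplying by (q² + q⁴ + q⁶), the product of all factors after the first has coefficients 0,0,1,1,2,2,3 for degrees 0…6.
[q⁶] = 1·3 + 1·1 = 4.

4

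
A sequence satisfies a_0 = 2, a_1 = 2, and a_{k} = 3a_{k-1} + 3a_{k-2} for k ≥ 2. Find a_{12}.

The ordinary generating function has denominator 1 - 3y - 3y^2.
Iterating the recurrence: a_0,…,a_{12} = 2, 2, 12, 42, 162, 612, 2322, 8802, 33372, 126522, 479682, 1818612, 6894882.

6894882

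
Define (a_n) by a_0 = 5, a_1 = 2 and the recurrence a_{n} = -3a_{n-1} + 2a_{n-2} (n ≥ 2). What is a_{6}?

The ordinary generating function has denominator 1 + 3x - 2x^2.
Iterating the recurrence: a_0,…,a_{6} = 5, 2, 4, -8, 32, -112, 400.

400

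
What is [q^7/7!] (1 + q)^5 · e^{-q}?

The EGF product rule gives c_7 = Σ_{k_1+k_2=7} C(7; k_1,k_2) · ∏ g_i(k_i), where (1+q)^5 gives the falling factorial (5)_k; e^{-q} gives (-1)^k.
g_1(k) for k = 0…7: 1, 5, 20, 60, 120, 120, 0, 0.
g_2(k) for k = 0…7: 1, -1, 1, -1, 1, -1, 1, -1.
c_7 = Σ_k C(7,k)·g_1(k)·g_2(7−k) = 1·1·(-1) + 7·5·1 + 21·20·(-1) + 35·60·1 + 35·120·(-1) + 21·120·1 = −1 + 35 − 420 + 2100 − 4200 + 2520 = 34.

34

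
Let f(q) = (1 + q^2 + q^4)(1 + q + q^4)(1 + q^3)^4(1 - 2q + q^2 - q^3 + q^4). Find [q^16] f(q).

5

(1 + q^2 + q^4) has coefficients 1,0,1,0,1 for degrees 0…4.
(1 + q + q^4) has coefficients 1,1,0,0,1,0,0,0,0,0,0,0,0,0,0,0,0 for degrees 0…16.
Multiplying by (1 + q^3)^4 gives running coefficients 1,1,0,4,5,0,6,10,0,4,10,0,1,5,0,0,1 for degrees 0…16.
Finally multiplying by (1 - 2q + q^2 - q^3 + q^4), the product of all factors after the first has coefficients 1,-1,-1,4,-3,-5,7,-3,-9,8,-2,-6,7,-3,1,4,-3 for degrees 0…16.
[q^16] = 1·(-3) + 1·1 + 1·7 = 5.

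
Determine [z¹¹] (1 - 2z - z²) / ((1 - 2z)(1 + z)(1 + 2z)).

Partial fractions give a closed form: a_n = (-1/12)·2^n + (-2/3)·(-1)^n + (7/4)·(-2)^n.
At n = 11: a_11 = -3754.

-3754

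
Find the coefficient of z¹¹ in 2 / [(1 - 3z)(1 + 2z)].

210938

Partial fractions give a closed form: a_n = (6/5)·3^n + (4/5)·(-2)^n.
At n = 11: a_11 = 210938.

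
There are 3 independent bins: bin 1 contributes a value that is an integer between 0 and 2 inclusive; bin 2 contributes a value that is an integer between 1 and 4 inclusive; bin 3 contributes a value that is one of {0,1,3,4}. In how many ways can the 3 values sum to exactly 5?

8

The generating function for the choices is (1 + y + y²)·(y + y² + y³ + y⁴)·(1 + y + y³ + y⁴); the count is [y⁵].
(1 + y + y²) has coefficients 1,1,1 for degrees 0…2.
(y + y² + y³ + y⁴) has coefficients 0,1,1,1,1,0 for degrees 0…5.
Finally multiplying by (1 + y + y³ + y⁴), the product of all factors after the first has coefficients 0,1,2,2,3,3 for degrees 0…5.
[y⁵] = 1·3 + 1·3 + 1·2 = 8.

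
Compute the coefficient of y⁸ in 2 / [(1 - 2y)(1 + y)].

Partial fractions give a closed form: a_n = (4/3)·2^n + (2/3)·(-1)^n.
At n = 8: a_8 = 342.

342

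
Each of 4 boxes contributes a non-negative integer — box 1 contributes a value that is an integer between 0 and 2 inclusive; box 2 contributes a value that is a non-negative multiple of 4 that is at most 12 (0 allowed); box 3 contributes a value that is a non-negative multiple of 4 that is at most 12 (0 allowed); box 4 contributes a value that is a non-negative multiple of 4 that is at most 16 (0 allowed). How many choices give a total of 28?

10

The generating function for the choices is (1 + x + x^2)·(1 + x^4 + x^8 + x^12)·(1 + x^4 + x^8 + x^12)·(1 + x^4 + x^8 + x^12 + x^16); the count is [x^28].
(1 + x + x^2) has coefficients 1,1,1 for degrees 0…2.
(1 + x^4 + x^8 + x^12) has coefficients 1,0,0,0,1,0,0,0,1,0,0,0,1,0,0,0,0,0,0,0,0,0,0,0,0,0,0,0,0 for degrees 0…28.
Multiplying by (1 + x^4 + x^8 + x^12) gives running coefficients 1,0,0,0,2,0,0,0,3,0,0,0,4,0,0,0,3,0,0,0,2,0,0,0,1,0,0,0,0 for degrees 0…28.
Finally multiplying by (1 + x^4 + x^8 + x^12 + x^16), the product of all factors after the first has coefficients 1,0,0,0,3,0,0,0,6,0,0,0,10,0,0,0,13,0,0,0,14,0,0,0,13,0,0,0,10 for degrees 0…28.
[x^28] = 1·10 + 1·0 + 1·0 = 10.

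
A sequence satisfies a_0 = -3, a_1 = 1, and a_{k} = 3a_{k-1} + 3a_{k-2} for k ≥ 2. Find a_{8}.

-12798

The ordinary generating function has denominator 1 - 3q - 3q^2.
Iterating the recurrence: a_0,…,a_{8} = -3, 1, -6, -15, -63, -234, -891, -3375, -12798.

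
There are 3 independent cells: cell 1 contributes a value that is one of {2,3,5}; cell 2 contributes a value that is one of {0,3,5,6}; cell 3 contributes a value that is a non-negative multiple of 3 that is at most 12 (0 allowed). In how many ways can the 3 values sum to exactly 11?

The generating function for the choices is (x^2 + x^3 + x^5)·(1 + x^3 + x^5 + x^6)·(1 + x^3 + x^6 + x^9 + x^12); the count is [x^11].
(x^2 + x^3 + x^5) has coefficients 0,0,1,1,0,1 for degrees 0…5.
(1 + x^3 + x^5 + x^6) has coefficients 1,0,0,1,0,1,1,0,0,0,0,0 for degrees 0…11.
Finally multiplying by (1 + x^3 + x^6 + x^9 + x^12), the product of all factors after the first has coefficients 1,0,0,2,0,1,3,0,1,3,0,1 for degrees 0…11.
[x^11] = 1·3 + 1·1 + 1·3 = 7.

7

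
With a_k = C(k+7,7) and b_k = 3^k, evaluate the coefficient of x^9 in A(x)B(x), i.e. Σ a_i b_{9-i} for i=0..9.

490690

This is [x^9] in the product of the two ordinary generating functions.
Σ = 1·19683 + 8·6561 + 36·2187 + 120·729 + 330·243 + 792·81 + 1716·27 + 3432·9 + 6435·3 + 11440·1 = 490690.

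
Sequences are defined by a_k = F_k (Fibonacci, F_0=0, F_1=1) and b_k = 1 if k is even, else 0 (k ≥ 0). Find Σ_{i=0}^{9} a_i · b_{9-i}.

This is [x^9] in the product of the two ordinary generating functions.
Σ = 0·0 + 1·1 + 1·0 + 2·1 + 3·0 + 5·1 + 8·0 + 13·1 + 21·0 + 34·1 = 55.

55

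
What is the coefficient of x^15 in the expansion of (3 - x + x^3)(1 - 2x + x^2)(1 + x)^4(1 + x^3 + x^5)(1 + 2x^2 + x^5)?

(3 - x + x^3) has coefficients 3,-1,0,1 for degrees 0…3.
(1 - 2x + x^2) has coefficients 1,-2,1,0,0,0,0,0,0,0,0,0,0,0,0,0 for degrees 0…15.
Multiplying by (1 + x)^4 gives running coefficients 1,2,-1,-4,-1,2,1,0,0,0,0,0,0,0,0,0 for degrees 0…15.
Multiplying by (1 + x^3 + x^5) gives running coefficients 1,2,-1,-3,1,2,-1,-2,-2,0,2,1,0,0,0,0 for degrees 0…15.
Finally multiplying by (1 + 2x^2 + x^5), the product of all factors after the first has coefficients 1,2,1,1,-1,-3,3,1,-7,-3,0,0,2,0,0,2 for degrees 0…15.
[x^15] = 3·2 − 1·0 + 1·2 = 8.

8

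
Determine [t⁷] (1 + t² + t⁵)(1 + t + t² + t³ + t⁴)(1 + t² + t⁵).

(1 + t² + t⁵) has coefficients 1,0,1,0,0,1 for degrees 0…5.
(1 + t + t² + t³ + t⁴) has coefficients 1,1,1,1,1,0,0,0 for degrees 0…7.
Finally multiplying by (1 + t² + t⁵), the product of all factors after the first has coefficients 1,1,2,2,2,2,2,1 for degrees 0…7.
[t⁷] = 1·1 + 1·2 + 1·2 = 5.

5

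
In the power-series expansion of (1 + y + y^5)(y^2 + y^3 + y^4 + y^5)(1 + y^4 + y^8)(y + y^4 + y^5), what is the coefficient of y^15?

(1 + y + y^5) has coefficients 1,1,0,0,0,1 for degrees 0…5.
(y^2 + y^3 + y^4 + y^5) has coefficients 0,0,1,1,1,1,0,0,0,0,0,0,0,0,0,0 for degrees 0…15.
Multiplying by (1 + y^4 + y^8) gives running coefficients 0,0,1,1,1,1,1,1,1,1,1,1,1,1,0,0 for degrees 0…15.
Finally multiplying by (y + y^4 + y^5), the product of all factors after the first has coefficients 0,0,0,1,1,1,2,3,3,3,3,3,3,3,3,2 for degrees 0…15.
[y^15] = 1·2 + 1·3 + 1·3 = 8.

8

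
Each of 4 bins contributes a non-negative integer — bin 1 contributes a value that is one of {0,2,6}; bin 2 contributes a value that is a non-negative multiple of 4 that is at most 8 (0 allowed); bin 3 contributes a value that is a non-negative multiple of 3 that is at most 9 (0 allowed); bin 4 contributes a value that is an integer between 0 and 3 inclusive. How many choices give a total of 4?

3

The generating function for the choices is (1 + z² + z⁶)·(1 + z⁴ + z⁸)·(1 + z³ + z⁶ + z⁹)·(1 + z + z² + z³); the count is [z⁴].
(1 + z² + z⁶) has coefficients 1,0,1,0,0 for degrees 0…4.
(1 + z⁴ + z⁸) has coefficients 1,0,0,0,1 for degrees 0…4.
Multiplying by (1 + z³ + z⁶ + z⁹) gives running coefficients 1,0,0,1,1 for degrees 0…4.
Finally multiplying by (1 + z + z² + z³), the product of all factors after the first has coefficients 1,1,1,2,2 for degrees 0…4.
[z⁴] = 1·2 + 1·1 = 3.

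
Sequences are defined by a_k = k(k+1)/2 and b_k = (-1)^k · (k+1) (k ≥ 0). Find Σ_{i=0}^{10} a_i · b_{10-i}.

15

The convolution is the x^10 coefficient of A(x)B(x).
Σ = 0·11 + 1·(-10) + 3·9 + 6·(-8) + 10·7 + 15·(-6) + 21·5 + 28·(-4) + 36·3 + 45·(-2) + 55·1 = 15.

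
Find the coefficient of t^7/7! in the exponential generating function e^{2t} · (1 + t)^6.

261536

The EGF product rule gives c_7 = Σ_{k_1+k_2=7} C(7; k_1,k_2) · ∏ g_i(k_i), where e^{2t} gives (2)^k; (1+t)^6 gives the falling factorial (6)_k.
g_1(k) for k = 0…7: 1, 2, 4, 8, 16, 32, 64, 128.
g_2(k) for k = 0…7: 1, 6, 30, 120, 360, 720, 720, 0.
c_7 = Σ_k C(7,k)·g_1(k)·g_2(7−k) = 7·2·720 + 21·4·720 + 35·8·360 + 35·16·120 + 21·32·30 + 7·64·6 + 1·128·1 = 10080 + 60480 + 100800 + 67200 + 20160 + 2688 + 128 = 261536.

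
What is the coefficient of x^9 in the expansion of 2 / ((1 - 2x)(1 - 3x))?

116050

The denominator gives the recurrence a_n = 5a_(n−1) − 6a_(n−2) for n ≥ 2; the numerator fixes a_0 = 2, a_1 = 10.
Iterating: 2, 10, 38, 130, 422, 1330, 4118, 12610, 38342, 116050, so a_9 = 116050.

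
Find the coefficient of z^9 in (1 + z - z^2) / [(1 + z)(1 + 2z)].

The denominator gives the recurrence a_n = −3a_(n−1) − 2a_(n−2) for n ≥ 3; the numerator fixes a_0 = 1, a_1 = -2, a_2 = 3.
Iterating: 1, -2, 3, -5, 9, -17, 33, -65, 129, -257, so a_9 = -257.

-257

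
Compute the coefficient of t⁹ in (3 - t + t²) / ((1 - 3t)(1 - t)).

The denominator gives the recurrence a_n = 4a_(n−1) − 3a_(n−2) for n ≥ 3; the numerator fixes a_0 = 3, a_1 = 11, a_2 = 36.
Iterating: 3, 11, 36, 111, 336, 1011, 3036, 9111, 27336, 82011, so a_9 = 82011.

82011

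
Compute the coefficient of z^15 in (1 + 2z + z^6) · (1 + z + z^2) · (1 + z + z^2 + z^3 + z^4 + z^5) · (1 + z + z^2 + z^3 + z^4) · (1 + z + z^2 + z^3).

43

(1 + 2z + z^6) has coefficients 1,2,0,0,0,0,1 for degrees 0…6.
(1 + z + z^2) has coefficients 1,1,1,0,0,0,0,0,0,0,0,0,0,0,0,0 for degrees 0…15.
Multiplying by (1 + z + z^2 + z^3 + z^4 + z^5) gives running coefficients 1,2,3,3,3,3,2,1,0,0,0,0,0,0,0,0 for degrees 0…15.
Multiplying by (1 + z + z^2 + z^3 + z^4) gives running coefficients 1,3,6,9,12,14,14,12,9,6,3,1,0,0,0,0 for degrees 0…15.
Finally multiplying by (1 + z + z^2 + z^3), the product of all factors after the first has coefficients 1,4,10,19,30,41,49,52,49,41,30,19,10,4,1,0 for degrees 0…15.
[z^15] = 1·0 + 2·1 + 1·41 = 43.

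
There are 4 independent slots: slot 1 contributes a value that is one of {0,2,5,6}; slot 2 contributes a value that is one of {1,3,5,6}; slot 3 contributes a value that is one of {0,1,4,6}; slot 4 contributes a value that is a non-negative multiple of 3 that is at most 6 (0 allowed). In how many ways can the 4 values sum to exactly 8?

The generating function for the choices is (1 + y^2 + y^5 + y^6)·(y + y^3 + y^5 + y^6)·(1 + y + y^4 + y^6)·(1 + y^3 + y^6); the count is [y^8].
(1 + y^2 + y^5 + y^6) has coefficients 1,0,1,0,0,1,1 for degrees 0…6.
(y + y^3 + y^5 + y^6) has coefficients 0,1,0,1,0,1,1,0,0 for degrees 0…8.
Multiplying by (1 + y + y^4 + y^6) gives running coefficients 0,1,1,1,1,2,2,3,0 for degrees 0…8.
Finally multiplying by (1 + y^3 + y^6), the product of all factors after the first has coefficients 0,1,1,1,2,3,3,5,3 for degrees 0…8.
[y^8] = 1·3 + 1·3 + 1·1 + 1·1 = 8.

8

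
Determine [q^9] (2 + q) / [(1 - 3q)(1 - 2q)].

Partial fractions give a closed form: a_n = (7)·3^n + (-5)·2^n.
At n = 9: a_9 = 135221.

135221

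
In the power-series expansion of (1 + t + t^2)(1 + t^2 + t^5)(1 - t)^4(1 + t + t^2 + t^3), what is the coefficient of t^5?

1

(1 + t + t^2) has coefficients 1,1,1 for degrees 0…2.
(1 + t^2 + t^5) has coefficients 1,0,1,0,0,1 for degrees 0…5.
Multiplying by (1 - t)^4 gives running coefficients 1,-4,7,-8,7,-3 for degrees 0…5.
Finally multiplying by (1 + t + t^2 + t^3), the product of all factors after the first has coefficients 1,-3,4,-4,2,3 for degrees 0…5.
[t^5] = 1·3 + 1·2 + 1·(-4) = 1.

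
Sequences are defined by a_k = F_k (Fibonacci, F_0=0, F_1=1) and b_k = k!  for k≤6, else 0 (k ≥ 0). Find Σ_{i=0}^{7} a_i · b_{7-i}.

937

Write out a_i and b_{7-i} for i = 0,…,7 and sum the products.
Σ = 0·0 + 1·720 + 1·120 + 2·24 + 3·6 + 5·2 + 8·1 + 13·1 = 937.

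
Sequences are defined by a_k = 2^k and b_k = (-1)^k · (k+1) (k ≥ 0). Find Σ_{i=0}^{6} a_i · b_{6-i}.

31

This is [x^6] in the product of the two ordinary generating functions.
Σ = 1·7 + 2·(-6) + 4·5 + 8·(-4) + 16·3 + 32·(-2) + 64·1 = 31.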